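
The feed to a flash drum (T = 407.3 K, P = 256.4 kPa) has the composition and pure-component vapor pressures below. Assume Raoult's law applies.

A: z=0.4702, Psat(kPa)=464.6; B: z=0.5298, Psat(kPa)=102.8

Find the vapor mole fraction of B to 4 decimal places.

Raoult's law: Kᵢ = Pᵢˢᵃᵗ/P = Pᵢˢᵃᵗ/256.4.
  K_A = 464.6/256.4 = 1.812012, K_B = 102.8/256.4 = 0.400936
Let ψ = V/F and solve Σ zᵢ(Kᵢ−1)/(1+ψ(Kᵢ−1)) = 0.
Feasibility: ΣzᵢKᵢ = 1.0644, Σzᵢ/Kᵢ = 1.5809 — both > 1, two phases present.
Iterate (Newton) starting at ψ = 0.5:
  ψ = 0.5000: g = -0.18155, g' = -0.5443 → ψ = 0.1665
  ψ = 0.1665: g = -0.01620, g' = -0.4752 → ψ = 0.1324
Converged at ψ = 0.1324.
Compositions from xᵢ = zᵢ/(1+ψ(Kᵢ−1)), yᵢ = Kᵢxᵢ:
  A: x = 0.4245, y = 0.7693
  B: x = 0.5755, y = 0.2307

y_B = 0.2307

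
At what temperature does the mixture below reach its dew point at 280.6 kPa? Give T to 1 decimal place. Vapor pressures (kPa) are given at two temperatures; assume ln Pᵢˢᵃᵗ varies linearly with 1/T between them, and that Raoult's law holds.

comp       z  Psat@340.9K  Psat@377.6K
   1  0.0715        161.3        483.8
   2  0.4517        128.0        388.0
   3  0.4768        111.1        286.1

Dew-point temperature: Σzᵢ·P/Pᵢˢᵃᵗ(T) = 1. Interpolate ln Pᵢˢᵃᵗ = aᵢ + bᵢ/T.
  T = 340.9 K: ΣzᵢP/Pᵢˢᵃᵗ = 2.3188
  T = 377.6 K: ΣzᵢP/Pᵢˢᵃᵗ = 0.8358
  T = 359.2 K: ΣzᵢP/Pᵢˢᵃᵗ = 1.3571
  T = 368.4 K: ΣzᵢP/Pᵢˢᵃᵗ = 1.0584
  T = 373.0 K: ΣzᵢP/Pᵢˢᵃᵗ = 0.9391
  T = 370.7 K: ΣzᵢP/Pᵢˢᵃᵗ = 0.9966
Interpolating between 368.4 K and 370.7 K gives T ≈ 370.6 K.

T = 370.6 K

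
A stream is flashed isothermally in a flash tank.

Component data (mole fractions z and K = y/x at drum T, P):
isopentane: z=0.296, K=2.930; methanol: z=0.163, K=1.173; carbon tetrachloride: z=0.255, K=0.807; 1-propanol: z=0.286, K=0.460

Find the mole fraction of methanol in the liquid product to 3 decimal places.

Let ψ = V/F and solve Σ zᵢ(Kᵢ−1)/(1+ψ(Kᵢ−1)) = 0.
Feasibility: ΣzᵢKᵢ = 1.396, Σzᵢ/Kᵢ = 1.178 — both > 1, two phases present.
Iterate (Newton) starting at ψ = 0.4:
  ψ = 0.400: g = 0.0984, g' = -0.502 → ψ = 0.596
  ψ = 0.596: g = 0.0079, g' = -0.436 → ψ = 0.614
Converged at ψ = 0.614.
Compositions from xᵢ = zᵢ/(1+ψ(Kᵢ−1)), yᵢ = Kᵢxᵢ:
  isopentane: x = 0.135, y = 0.397
  methanol: x = 0.147, y = 0.173
  carbon tetrachloride: x = 0.289, y = 0.233
  1-propanol: x = 0.428, y = 0.197

x_methanol = 0.147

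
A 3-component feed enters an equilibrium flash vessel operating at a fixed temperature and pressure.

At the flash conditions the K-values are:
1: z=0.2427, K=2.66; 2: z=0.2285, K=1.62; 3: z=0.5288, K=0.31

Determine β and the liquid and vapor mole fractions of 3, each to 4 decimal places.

β = 0.2067, x_3 = 0.6167, y_3 = 0.1912

Rachford–Rice: g(β) = Σ zᵢ(Kᵢ−1)/(1+β(Kᵢ−1)) = 0.
Feasibility: ΣzᵢKᵢ = 1.1797, Σzᵢ/Kᵢ = 1.9381 — both > 1, two phases present.
Newton iteration, β⁰ = 0.63:
  β = 0.6300: g = -0.34664, g' = -0.9930 → β = 0.2809
  β = 0.2809: g = -0.05720, g' = -0.7621 → β = 0.2059
  β = 0.2059: g = 0.00061, g' = -0.7826 → β = 0.2067
Converged at β = 0.2067.
Compositions from xᵢ = zᵢ/(1+β(Kᵢ−1)), yᵢ = Kᵢxᵢ:
  1: x = 0.1807, y = 0.4807
  2: x = 0.2025, y = 0.3281
  3: x = 0.6167, y = 0.1912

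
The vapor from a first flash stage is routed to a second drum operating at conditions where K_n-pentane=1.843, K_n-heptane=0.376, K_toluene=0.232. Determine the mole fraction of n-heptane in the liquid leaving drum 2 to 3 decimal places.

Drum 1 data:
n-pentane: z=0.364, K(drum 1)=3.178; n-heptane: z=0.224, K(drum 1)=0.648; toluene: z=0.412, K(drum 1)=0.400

Drum 1:
Let ψ₁ = V/F and solve Σ zᵢ(Kᵢ−1)/(1+ψ₁(Kᵢ−1)) = 0.
Feasibility: ΣzᵢKᵢ = 1.467, Σzᵢ/Kᵢ = 1.490 — both > 1, two phases present.
Iterate (Newton) starting at ψ₁ = 0.5:
  ψ₁ = 0.500: g = -0.0693, g' = -0.739 → ψ₁ = 0.406
  ψ₁ = 0.406: g = 0.0018, g' = -0.783 → ψ₁ = 0.408
Converged at ψ₁ = 0.408.
Drum-1 compositions:
  n-pentane: x = 0.193, y = 0.612
  n-heptane: x = 0.262, y = 0.170
  toluene: x = 0.546, y = 0.218
Drum-2 feed = drum-1 vapor: z₂ = (0.6122, 0.1695, 0.2183).
Drum 2:
Let ψ₂ = V/F and solve Σ zᵢ(Kᵢ−1)/(1+ψ₂(Kᵢ−1)) = 0.
Feasibility: ΣzᵢKᵢ = 1.243, Σzᵢ/Kᵢ = 1.724 — both > 1, two phases present.
Iterate (Newton) starting at ψ₂ = 0.56:
  ψ₂ = 0.560: g = -0.1062, g' = -0.753 → ψ₂ = 0.419
  ψ₂ = 0.419: g = -0.0091, g' = -0.639 → ψ₂ = 0.405
Converged at ψ₂ = 0.405.
  n-pentane: x = 0.456, y = 0.841
  n-heptane: x = 0.227, y = 0.085
  toluene: x = 0.317, y = 0.073

x_n-heptane (drum 2) = 0.227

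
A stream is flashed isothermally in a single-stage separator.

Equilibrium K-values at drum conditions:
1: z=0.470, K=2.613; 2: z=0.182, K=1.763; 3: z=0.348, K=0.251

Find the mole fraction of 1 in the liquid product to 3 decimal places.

Newton–Raphson from ψ = 0.53:
  ψ = 0.530: g = 0.0754, g' = -0.946 → ψ = 0.610
  ψ = 0.610: g = -0.0027, g' = -1.021 → ψ = 0.607
Converged at ψ = 0.607.
Compositions from xᵢ = zᵢ/(1+ψ(Kᵢ−1)), yᵢ = Kᵢxᵢ:
  1: x = 0.237, y = 0.621
  2: x = 0.124, y = 0.219
  3: x = 0.638, y = 0.160

x_1 = 0.237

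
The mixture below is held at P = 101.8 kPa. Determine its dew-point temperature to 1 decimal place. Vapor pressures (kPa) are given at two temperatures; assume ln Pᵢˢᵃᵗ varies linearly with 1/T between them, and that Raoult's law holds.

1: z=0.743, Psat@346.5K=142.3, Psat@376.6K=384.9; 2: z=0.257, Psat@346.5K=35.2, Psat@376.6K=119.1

T = 352.6 K

Dew-point temperature: Σzᵢ·P/Pᵢˢᵃᵗ(T) = 1. Interpolate ln Pᵢˢᵃᵗ = aᵢ + bᵢ/T.
  T = 346.5 K: ΣzᵢP/Pᵢˢᵃᵗ = 1.2748
  T = 376.6 K: ΣzᵢP/Pᵢˢᵃᵗ = 0.4162
  T = 361.6 K: ΣzᵢP/Pᵢˢᵃᵗ = 0.7092
  T = 354.1 K: ΣzᵢP/Pᵢˢᵃᵗ = 0.9427
  T = 350.3 K: ΣzᵢP/Pᵢˢᵃᵗ = 1.0943
  T = 352.2 K: ΣzᵢP/Pᵢˢᵃᵗ = 1.0152
Interpolating between 352.2 K and 354.1 K gives T ≈ 352.6 K.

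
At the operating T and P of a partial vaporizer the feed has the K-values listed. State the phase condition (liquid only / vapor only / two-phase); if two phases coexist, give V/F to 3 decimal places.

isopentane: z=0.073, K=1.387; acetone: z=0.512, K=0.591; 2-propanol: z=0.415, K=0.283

ΣzᵢKᵢ = 0.521; Σzᵢ/Kᵢ = 2.385.
Since ΣzᵢKᵢ < 1 the mixture is below its bubble point — single liquid phase.

liquid only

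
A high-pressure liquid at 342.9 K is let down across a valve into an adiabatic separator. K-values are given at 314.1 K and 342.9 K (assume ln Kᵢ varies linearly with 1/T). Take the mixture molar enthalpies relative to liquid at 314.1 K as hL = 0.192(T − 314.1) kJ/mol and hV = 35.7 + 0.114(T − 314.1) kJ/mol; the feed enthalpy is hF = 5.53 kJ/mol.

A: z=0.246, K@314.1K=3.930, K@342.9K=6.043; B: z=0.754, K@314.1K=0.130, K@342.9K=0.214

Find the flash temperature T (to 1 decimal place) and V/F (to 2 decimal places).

T = 326.2 K, V/F = 0.09

Adiabatic flash: solve Rachford–Rice at each trial T, then check hF = ψ·hV(T) + (1−ψ)·hL(T).
  T = 314.1 K: K = (3.930, 0.130), RR gives ψ = 0.025, H_out = 0.908 kJ/mol
  T = 342.9 K: K = (6.043, 0.214), RR gives ψ = 0.163, H_out = 10.998 kJ/mol
  T = 328.5 K: K = (4.919, 0.169), RR gives ψ = 0.104, H_out = 6.344 kJ/mol
  T = 321.3 K: K = (4.408, 0.148), RR gives ψ = 0.068, H_out = 3.760 kJ/mol
  T = 324.9 K: K = (4.660, 0.158), RR gives ψ = 0.086, H_out = 5.080 kJ/mol
  T = 326.7 K: K = (4.788, 0.163), RR gives ψ = 0.095, H_out = 5.719 kJ/mol
Linear interpolation between T = 324.9 (H_out = 5.080) and T = 326.7 (H_out = 5.719) on hF = 5.53 gives T ≈ 326.2 K, at which ψ = 0.09.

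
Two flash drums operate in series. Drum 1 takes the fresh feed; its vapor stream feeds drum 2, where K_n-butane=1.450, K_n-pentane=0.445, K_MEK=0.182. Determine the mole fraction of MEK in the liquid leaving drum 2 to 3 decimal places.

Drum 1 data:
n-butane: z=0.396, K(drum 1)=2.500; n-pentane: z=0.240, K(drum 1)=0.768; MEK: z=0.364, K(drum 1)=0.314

Drum 1:
Material balance + equilibrium reduce to Σ zᵢ(Kᵢ−1)/(1+ψ₁(Kᵢ−1)) = 0.
Feasibility: ΣzᵢKᵢ = 1.289, Σzᵢ/Kᵢ = 1.630 — both > 1, two phases present.
Iterate (Newton) starting at ψ₁ = 0.5:
  ψ₁ = 0.500: g = -0.1036, g' = -0.704 → ψ₁ = 0.353
  ψ₁ = 0.353: g = -0.0017, g' = -0.694 → ψ₁ = 0.350
Converged at ψ₁ = 0.350.
Drum-1 compositions:
  n-butane: x = 0.260, y = 0.649
  n-pentane: x = 0.261, y = 0.201
  MEK: x = 0.479, y = 0.150
Drum-2 feed = drum-1 vapor: z₂ = (0.6489, 0.2006, 0.1505).
Drum 2:
Iterate (Newton) starting at ψ₂ = 0.3:
  ψ₂ = 0.300: g = -0.0394, g' = -0.368 → ψ₂ = 0.193
  ψ₂ = 0.193: g = -0.0021, g' = -0.331 → ψ₂ = 0.186
Converged at ψ₂ = 0.186.
  n-butane: x = 0.599, y = 0.868
  n-pentane: x = 0.224, y = 0.100
  MEK: x = 0.178, y = 0.032

x_MEK (drum 2) = 0.178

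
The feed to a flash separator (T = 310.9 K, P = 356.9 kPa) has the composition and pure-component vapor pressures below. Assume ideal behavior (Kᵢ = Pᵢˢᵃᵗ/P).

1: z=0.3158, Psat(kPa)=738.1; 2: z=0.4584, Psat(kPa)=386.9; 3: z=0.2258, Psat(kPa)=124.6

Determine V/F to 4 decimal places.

Raoult's law: Kᵢ = Pᵢˢᵃᵗ/P = Pᵢˢᵃᵗ/356.9.
  K_1 = 738.1/356.9 = 2.068086, K_2 = 386.9/356.9 = 1.084057, K_3 = 124.6/356.9 = 0.349117
Rachford–Rice: g(V/F) = Σ zᵢ(Kᵢ−1)/(1+V/F(Kᵢ−1)) = 0.
g(0) = ΣzᵢKᵢ − 1 = 0.2289 and g(1) = 1 − Σzᵢ/Kᵢ = -0.2223, so a root lies in (0, 1).
Newton iteration, V/F⁰ = 0.5:
  V/F = 0.5000: g = 0.03898, g' = -0.3663 → V/F = 0.6064
  V/F = 0.6064: g = -0.00143, g' = -0.3967 → V/F = 0.6028
Converged at V/F = 0.6028.

V/F = 0.6028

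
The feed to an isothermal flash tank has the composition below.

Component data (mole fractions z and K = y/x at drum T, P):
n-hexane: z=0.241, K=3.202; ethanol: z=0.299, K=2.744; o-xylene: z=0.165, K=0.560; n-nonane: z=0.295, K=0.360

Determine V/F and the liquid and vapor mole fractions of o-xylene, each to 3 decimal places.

Material balance + equilibrium reduce to Σ zᵢ(Kᵢ−1)/(1+V/F(Kᵢ−1)) = 0.
g(0) = ΣzᵢKᵢ − 1 = 0.791 and g(1) = 1 − Σzᵢ/Kᵢ = -0.298, so a root lies in (0, 1).
Newton iteration, V/F⁰ = 0.5:
  V/F = 0.500: g = 0.1604, g' = -0.838 → V/F = 0.691
  V/F = 0.691: g = 0.0038, g' = -0.825 → V/F = 0.696
Converged at V/F = 0.696.
Compositions from xᵢ = zᵢ/(1+V/F(Kᵢ−1)), yᵢ = Kᵢxᵢ:
  n-hexane: x = 0.095, y = 0.305
  ethanol: x = 0.135, y = 0.371
  o-xylene: x = 0.238, y = 0.133
  n-nonane: x = 0.532, y = 0.192

V/F = 0.696, x_o-xylene = 0.238, y_o-xylene = 0.133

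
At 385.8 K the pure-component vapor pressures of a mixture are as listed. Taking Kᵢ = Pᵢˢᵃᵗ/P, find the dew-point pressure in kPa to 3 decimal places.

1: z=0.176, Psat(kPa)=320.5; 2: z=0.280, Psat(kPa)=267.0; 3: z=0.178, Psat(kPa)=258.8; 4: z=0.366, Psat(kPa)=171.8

At the dew point ψ → 1, so Σzᵢ/Kᵢ = 1 with Kᵢ = Pᵢˢᵃᵗ/P ⇒ 1/P = Σzᵢ/Pᵢˢᵃᵗ.
1/P = 0.176/320.5 + 0.280/267.0 + 0.178/258.8 + 0.366/171.8 = 0.004416 ⇒ P = 226.449 kPa

Pdew = 226.449 kPa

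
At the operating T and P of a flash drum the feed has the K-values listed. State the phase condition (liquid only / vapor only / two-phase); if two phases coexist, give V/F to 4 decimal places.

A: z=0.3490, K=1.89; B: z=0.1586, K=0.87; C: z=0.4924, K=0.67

two-phase, V/F = 0.4920

ΣzᵢKᵢ = 1.1275; Σzᵢ/Kᵢ = 1.1019.
Both exceed 1, so a two-phase solution exists.
Rachford–Rice: g(ψ) = Σ zᵢ(Kᵢ−1)/(1+ψ(Kᵢ−1)) = 0.
Newton iteration, ψ⁰ = 0.5:
  ψ = 0.5000: g = -0.00170, g' = -0.2124 → ψ = 0.4920
Converged at ψ = 0.4920.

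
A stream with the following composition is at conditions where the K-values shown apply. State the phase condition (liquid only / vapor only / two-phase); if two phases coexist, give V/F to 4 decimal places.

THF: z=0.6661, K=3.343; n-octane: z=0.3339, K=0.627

ΣzᵢKᵢ = 2.4361; Σzᵢ/Kᵢ = 0.7318.
Since Σzᵢ/Kᵢ < 1 the mixture is above its dew point — single vapor phase.

vapor only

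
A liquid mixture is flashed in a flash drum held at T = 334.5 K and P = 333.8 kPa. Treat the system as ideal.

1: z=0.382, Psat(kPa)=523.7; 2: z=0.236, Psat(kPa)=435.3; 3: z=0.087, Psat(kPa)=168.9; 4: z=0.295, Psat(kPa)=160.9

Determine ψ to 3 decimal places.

Raoult's law: Kᵢ = Pᵢˢᵃᵗ/P = Pᵢˢᵃᵗ/333.8.
  K_1 = 523.7/333.8 = 1.56890, K_2 = 435.3/333.8 = 1.30407, K_3 = 168.9/333.8 = 0.50599, K_4 = 160.9/333.8 = 0.48203
Let ψ = V/F and solve Σ zᵢ(Kᵢ−1)/(1+ψ(Kᵢ−1)) = 0.
Feasibility: ΣzᵢKᵢ = 1.093, Σzᵢ/Kᵢ = 1.208 — both > 1, two phases present.
Newton iteration, ψ⁰ = 0.41:
  ψ = 0.410: g = -0.0079, g' = -0.260 → ψ = 0.380
  ψ = 0.380: g = -0.0001, g' = -0.256 → ψ = 0.379
Converged at ψ = 0.379.

ψ = 0.379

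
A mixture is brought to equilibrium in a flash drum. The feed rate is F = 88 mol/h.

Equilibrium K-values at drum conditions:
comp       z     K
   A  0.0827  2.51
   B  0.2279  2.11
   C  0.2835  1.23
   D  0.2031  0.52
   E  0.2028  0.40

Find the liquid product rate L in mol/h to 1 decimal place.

Rachford–Rice: g(β) = Σ zᵢ(Kᵢ−1)/(1+β(Kᵢ−1)) = 0.
g(0) = ΣzᵢKᵢ − 1 = 0.2239 and g(1) = 1 − Σzᵢ/Kᵢ = -0.2690, so a root lies in (0, 1).
Newton–Raphson from β = 0.5:
  β = 0.5000: g = -0.00979, g' = -0.4194 → β = 0.4767
  β = 0.4767: g = -0.00002, g' = -0.4179 → β = 0.4766
Converged at β = 0.4766.
Then V = β·F = 0.4766·88 = 41.9 mol/h and L = F − V = 46.1 mol/h.

L = 46.1 mol/h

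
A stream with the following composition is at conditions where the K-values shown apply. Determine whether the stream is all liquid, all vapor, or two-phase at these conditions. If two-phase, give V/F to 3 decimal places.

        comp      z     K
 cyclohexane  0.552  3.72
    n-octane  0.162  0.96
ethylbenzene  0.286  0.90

ΣzᵢKᵢ = 2.466; Σzᵢ/Kᵢ = 0.635.
Since Σzᵢ/Kᵢ < 1 the mixture is above its dew point — single vapor phase.

all vapor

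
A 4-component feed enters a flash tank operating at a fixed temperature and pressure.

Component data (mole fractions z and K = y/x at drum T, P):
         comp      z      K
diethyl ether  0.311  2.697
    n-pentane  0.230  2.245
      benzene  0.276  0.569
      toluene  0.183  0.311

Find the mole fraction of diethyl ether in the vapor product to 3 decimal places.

Newton–Raphson from ψ = 0.3:
  ψ = 0.300: g = 0.2626, g' = -0.788 → ψ = 0.633
  ψ = 0.633: g = 0.0272, g' = -0.690 → ψ = 0.673
  ψ = 0.673: g = -0.0003, g' = -0.704 → ψ = 0.672
Converged at ψ = 0.672.
Compositions from xᵢ = zᵢ/(1+ψ(Kᵢ−1)), yᵢ = Kᵢxᵢ:
  diethyl ether: x = 0.145, y = 0.392
  n-pentane: x = 0.125, y = 0.281
  benzene: x = 0.389, y = 0.221
  toluene: x = 0.341, y = 0.106

y_diethyl ether = 0.392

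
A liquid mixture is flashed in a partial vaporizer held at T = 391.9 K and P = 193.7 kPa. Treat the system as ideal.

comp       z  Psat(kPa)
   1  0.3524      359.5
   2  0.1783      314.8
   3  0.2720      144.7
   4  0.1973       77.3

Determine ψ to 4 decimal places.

ψ = 0.6393

Raoult's law: Kᵢ = Pᵢˢᵃᵗ/P = Pᵢˢᵃᵗ/193.7.
  K_1 = 359.5/193.7 = 1.855963, K_2 = 314.8/193.7 = 1.625194, K_3 = 144.7/193.7 = 0.747031, K_4 = 77.3/193.7 = 0.399071
Material balance + equilibrium reduce to Σ zᵢ(Kᵢ−1)/(1+ψ(Kᵢ−1)) = 0.
g(0) = ΣzᵢKᵢ − 1 = 0.2257 and g(1) = 1 − Σzᵢ/Kᵢ = -0.1581, so a root lies in (0, 1).
Iterate (Newton) starting at ψ = 0.5:
  ψ = 0.5000: g = 0.04790, g' = -0.3355 → ψ = 0.6428
  ψ = 0.6428: g = -0.00125, g' = -0.3569 → ψ = 0.6393
Converged at ψ = 0.6393.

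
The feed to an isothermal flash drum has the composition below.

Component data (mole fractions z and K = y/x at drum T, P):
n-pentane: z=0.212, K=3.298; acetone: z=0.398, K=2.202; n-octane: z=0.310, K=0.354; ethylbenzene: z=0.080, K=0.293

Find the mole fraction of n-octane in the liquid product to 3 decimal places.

x_n-octane = 0.544

Let β = V/F and solve Σ zᵢ(Kᵢ−1)/(1+β(Kᵢ−1)) = 0.
Check two-phase: ΣzᵢKᵢ = 1.709 > 1 and Σzᵢ/Kᵢ = 1.394 > 1, so g(0) = 0.709 > 0 and g(1) = -0.394 < 0.
Newton iteration, β⁰ = 0.56:
  β = 0.560: g = 0.0916, g' = -0.847 → β = 0.668
  β = 0.668: g = -0.0021, g' = -0.895 → β = 0.666
Converged at β = 0.666.
Compositions from xᵢ = zᵢ/(1+β(Kᵢ−1)), yᵢ = Kᵢxᵢ:
  n-pentane: x = 0.084, y = 0.276
  acetone: x = 0.221, y = 0.487
  n-octane: x = 0.544, y = 0.193
  ethylbenzene: x = 0.151, y = 0.044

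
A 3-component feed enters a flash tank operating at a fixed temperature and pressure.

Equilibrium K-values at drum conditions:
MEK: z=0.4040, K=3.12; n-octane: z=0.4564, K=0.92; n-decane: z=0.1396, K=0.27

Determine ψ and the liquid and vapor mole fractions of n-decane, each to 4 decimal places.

ψ = 0.8473, x_n-decane = 0.3659, y_n-decane = 0.0988

Material balance + equilibrium reduce to Σ zᵢ(Kᵢ−1)/(1+ψ(Kᵢ−1)) = 0.
Feasibility: ΣzᵢKᵢ = 1.7181, Σzᵢ/Kᵢ = 1.1426 — both > 1, two phases present.
Iterate (Newton) starting at ψ = 0.38:
  ψ = 0.3800: g = 0.29566, g' = -0.7025 → ψ = 0.8009
  ψ = 0.8009: g = 0.03312, g' = -0.6840 → ψ = 0.8493
  ψ = 0.8493: g = -0.00150, g' = -0.7500 → ψ = 0.8473
Converged at ψ = 0.8473.
Compositions from xᵢ = zᵢ/(1+ψ(Kᵢ−1)), yᵢ = Kᵢxᵢ:
  MEK: x = 0.1445, y = 0.4508
  n-octane: x = 0.4896, y = 0.4504
  n-decane: x = 0.3659, y = 0.0988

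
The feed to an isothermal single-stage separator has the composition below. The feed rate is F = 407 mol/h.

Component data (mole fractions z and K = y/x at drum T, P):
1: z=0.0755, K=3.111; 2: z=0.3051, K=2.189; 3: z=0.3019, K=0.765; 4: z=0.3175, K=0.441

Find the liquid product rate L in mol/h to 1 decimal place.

Iterate (Newton) starting at β = 0.68:
  β = 0.6800: g = -0.10473, g' = -0.4704 → β = 0.4574
  β = 0.4574: g = -0.00187, g' = -0.4681 → β = 0.4534
Converged at β = 0.4534.
Then V = β·F = 0.4534·407 = 184.5 mol/h and L = F − V = 222.5 mol/h.

L = 222.5 mol/h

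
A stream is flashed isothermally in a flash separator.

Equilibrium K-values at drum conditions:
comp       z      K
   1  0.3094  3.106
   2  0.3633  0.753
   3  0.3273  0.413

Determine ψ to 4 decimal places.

Material balance + equilibrium reduce to Σ zᵢ(Kᵢ−1)/(1+ψ(Kᵢ−1)) = 0.
Feasibility: ΣzᵢKᵢ = 1.3697, Σzᵢ/Kᵢ = 1.3746 — both > 1, two phases present.
Newton–Raphson from ψ = 0.5:
  ψ = 0.5000: g = -0.05693, g' = -0.5804 → ψ = 0.4019
  ψ = 0.4019: g = 0.00183, g' = -0.6230 → ψ = 0.4048
Converged at ψ = 0.4048.

ψ = 0.4048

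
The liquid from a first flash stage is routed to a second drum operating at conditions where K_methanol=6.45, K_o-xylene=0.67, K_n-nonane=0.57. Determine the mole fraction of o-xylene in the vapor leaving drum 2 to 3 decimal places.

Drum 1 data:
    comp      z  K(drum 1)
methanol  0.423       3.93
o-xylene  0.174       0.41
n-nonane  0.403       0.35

y_o-xylene (drum 2) = 0.179

Drum 1:
Material balance + equilibrium reduce to Σ zᵢ(Kᵢ−1)/(1+ψ₁(Kᵢ−1)) = 0.
Feasibility: ΣzᵢKᵢ = 1.875, Σzᵢ/Kᵢ = 1.683 — both > 1, two phases present.
Iterate (Newton) starting at ψ₁ = 0.31:
  ψ₁ = 0.310: g = 0.1958, g' = -1.355 → ψ₁ = 0.454
  ψ₁ = 0.454: g = 0.0195, g' = -1.124 → ψ₁ = 0.472
Converged at ψ₁ = 0.472.
Drum-1 compositions:
  methanol: x = 0.178, y = 0.698
  o-xylene: x = 0.241, y = 0.099
  n-nonane: x = 0.581, y = 0.203
Drum-2 feed = drum-1 liquid: z₂ = (0.1775, 0.2411, 0.5813).
Drum 2:
Newton–Raphson from ψ₂ = 0.5:
  ψ₂ = 0.500: g = -0.1540, g' = -0.592 → ψ₂ = 0.240
  ψ₂ = 0.240: g = 0.0542, g' = -1.155 → ψ₂ = 0.287
  ψ₂ = 0.287: g = 0.0045, g' = -0.975 → ψ₂ = 0.291
Converged at ψ₂ = 0.291.
  methanol: x = 0.069, y = 0.442
  o-xylene: x = 0.267, y = 0.179
  n-nonane: x = 0.665, y = 0.379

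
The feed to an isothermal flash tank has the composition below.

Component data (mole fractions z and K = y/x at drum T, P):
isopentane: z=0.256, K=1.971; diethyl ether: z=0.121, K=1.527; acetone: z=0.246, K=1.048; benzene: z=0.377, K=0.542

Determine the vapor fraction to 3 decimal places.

ψ = 0.520

Newton–Raphson from ψ = 0.66:
  ψ = 0.660: g = -0.0372, g' = -0.271 → ψ = 0.523
  ψ = 0.523: g = -0.0006, g' = -0.264 → ψ = 0.520
Converged at ψ = 0.520.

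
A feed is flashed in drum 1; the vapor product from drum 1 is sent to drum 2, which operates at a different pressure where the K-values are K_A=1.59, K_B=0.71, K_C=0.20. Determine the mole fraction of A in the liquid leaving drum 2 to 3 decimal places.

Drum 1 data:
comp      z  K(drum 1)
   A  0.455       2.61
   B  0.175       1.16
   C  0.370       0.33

x_A (drum 2) = 0.499

Drum 1:
Rachford–Rice: g(ψ₁) = Σ zᵢ(Kᵢ−1)/(1+ψ₁(Kᵢ−1)) = 0.
g(0) = ΣzᵢKᵢ − 1 = 0.513 and g(1) = 1 − Σzᵢ/Kᵢ = -0.446, so a root lies in (0, 1).
Newton iteration, ψ₁⁰ = 0.5:
  ψ₁ = 0.500: g = 0.0590, g' = -0.741 → ψ₁ = 0.580
  ψ₁ = 0.580: g = -0.0007, g' = -0.763 → ψ₁ = 0.579
Converged at ψ₁ = 0.579.
Drum-1 compositions:
  A: x = 0.236, y = 0.615
  B: x = 0.160, y = 0.186
  C: x = 0.604, y = 0.199
Drum-2 feed = drum-1 vapor: z₂ = (0.6148, 0.1858, 0.1994).
Drum 2:
Rachford–Rice: g(ψ₂) = Σ zᵢ(Kᵢ−1)/(1+ψ₂(Kᵢ−1)) = 0.
g(0) = ΣzᵢKᵢ − 1 = 0.149 and g(1) = 1 − Σzᵢ/Kᵢ = -0.645, so a root lies in (0, 1).
Newton iteration, ψ₂⁰ = 0.5:
  ψ₂ = 0.500: g = -0.0488, g' = -0.503 → ψ₂ = 0.403
  ψ₂ = 0.403: g = -0.0034, g' = -0.438 → ψ₂ = 0.395
Converged at ψ₂ = 0.395.
  A: x = 0.499, y = 0.793
  B: x = 0.210, y = 0.149
  C: x = 0.292, y = 0.058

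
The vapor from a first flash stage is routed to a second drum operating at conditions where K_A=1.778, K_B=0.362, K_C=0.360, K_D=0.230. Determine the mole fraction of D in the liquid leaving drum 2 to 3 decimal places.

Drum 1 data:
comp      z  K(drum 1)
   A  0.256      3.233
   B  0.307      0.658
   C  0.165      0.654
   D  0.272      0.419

x_D (drum 2) = 0.154

Drum 1:
Material balance + equilibrium reduce to Σ zᵢ(Kᵢ−1)/(1+ψ₁(Kᵢ−1)) = 0.
g(0) = ΣzᵢKᵢ − 1 = 0.252 and g(1) = 1 − Σzᵢ/Kᵢ = -0.447, so a root lies in (0, 1).
Newton iteration, ψ₁⁰ = 0.4:
  ψ₁ = 0.400: g = -0.0918, g' = -0.587 → ψ₁ = 0.244
  ψ₁ = 0.244: g = 0.0093, g' = -0.726 → ψ₁ = 0.256
  ψ₁ = 0.256: g = 0.0001, g' = -0.710 → ψ₁ = 0.257
Converged at ψ₁ = 0.257.
Drum-1 compositions:
  A: x = 0.163, y = 0.526
  B: x = 0.337, y = 0.221
  C: x = 0.181, y = 0.118
  D: x = 0.320, y = 0.134
Drum-2 feed = drum-1 vapor: z₂ = (0.5262, 0.2214, 0.1184, 0.1339).
Drum 2:
Iterate (Newton) starting at ψ₂ = 0.5:
  ψ₂ = 0.500: g = -0.1918, g' = -0.674 → ψ₂ = 0.215
  ψ₂ = 0.215: g = -0.0247, g' = -0.534 → ψ₂ = 0.169
Converged at ψ₂ = 0.169.
  A: x = 0.465, y = 0.827
  B: x = 0.248, y = 0.090
  C: x = 0.133, y = 0.048
  D: x = 0.154, y = 0.035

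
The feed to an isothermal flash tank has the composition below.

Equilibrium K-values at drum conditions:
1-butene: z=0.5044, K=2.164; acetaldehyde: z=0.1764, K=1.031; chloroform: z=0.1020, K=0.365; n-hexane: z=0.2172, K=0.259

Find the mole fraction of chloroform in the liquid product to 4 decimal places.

Rachford–Rice: g(ψ) = Σ zᵢ(Kᵢ−1)/(1+ψ(Kᵢ−1)) = 0.
Check two-phase: ΣzᵢKᵢ = 1.3669 > 1 and Σzᵢ/Kᵢ = 1.5222 > 1, so g(0) = 0.3669 > 0 and g(1) = -0.5222 < 0.
Newton–Raphson from ψ = 0.5:
  ψ = 0.5000: g = 0.02594, g' = -0.6625 → ψ = 0.5392
  ψ = 0.5392: g = -0.00040, g' = -0.6840 → ψ = 0.5386
Converged at ψ = 0.5386.
Compositions from xᵢ = zᵢ/(1+ψ(Kᵢ−1)), yᵢ = Kᵢxᵢ:
  1-butene: x = 0.3100, y = 0.6709
  acetaldehyde: x = 0.1735, y = 0.1789
  chloroform: x = 0.1550, y = 0.0566
  n-hexane: x = 0.3614, y = 0.0936

x_chloroform = 0.1550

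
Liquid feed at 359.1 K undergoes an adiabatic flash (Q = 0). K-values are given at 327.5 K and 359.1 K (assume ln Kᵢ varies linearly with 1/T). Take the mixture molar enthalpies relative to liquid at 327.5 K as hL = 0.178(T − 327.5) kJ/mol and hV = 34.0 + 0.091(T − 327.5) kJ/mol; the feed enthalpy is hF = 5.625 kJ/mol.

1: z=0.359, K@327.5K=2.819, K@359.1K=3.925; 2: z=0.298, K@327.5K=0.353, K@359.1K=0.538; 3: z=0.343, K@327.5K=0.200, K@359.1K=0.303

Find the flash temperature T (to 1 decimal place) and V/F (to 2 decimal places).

T = 329.4 K, V/F = 0.16

Adiabatic flash: solve Rachford–Rice at each trial T, then check hF = ψ·hV(T) + (1−ψ)·hL(T).
  T = 327.5 K: K = (2.819, 0.353, 0.200), RR gives ψ = 0.140, H_out = 4.744 kJ/mol
  T = 359.1 K: K = (3.925, 0.538, 0.303), RR gives ψ = 0.385, H_out = 17.647 kJ/mol
  T = 343.3 K: K = (3.352, 0.440, 0.249), RR gives ψ = 0.267, H_out = 11.523 kJ/mol
  T = 335.4 K: K = (3.080, 0.395, 0.224), RR gives ψ = 0.206, H_out = 8.264 kJ/mol
  T = 331.4 K: K = (2.947, 0.373, 0.211), RR gives ψ = 0.173, H_out = 6.522 kJ/mol
  T = 329.4 K: K = (2.881, 0.363, 0.206), RR gives ψ = 0.156, H_out = 5.621 kJ/mol
Linear interpolation between T = 329.4 (H_out = 5.621) and T = 331.4 (H_out = 6.522) on hF = 5.625 gives T ≈ 329.4 K, at which ψ = 0.16.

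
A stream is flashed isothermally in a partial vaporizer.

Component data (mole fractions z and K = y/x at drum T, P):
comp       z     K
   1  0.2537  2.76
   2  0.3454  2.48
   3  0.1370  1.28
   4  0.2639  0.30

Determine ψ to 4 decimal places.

Material balance + equilibrium reduce to Σ zᵢ(Kᵢ−1)/(1+ψ(Kᵢ−1)) = 0.
g(0) = ΣzᵢKᵢ − 1 = 0.8113 and g(1) = 1 − Σzᵢ/Kᵢ = -0.2179, so a root lies in (0, 1).
Newton–Raphson from ψ = 0.35:
  ψ = 0.3500: g = 0.40332, g' = -0.8650 → ψ = 0.8163
  ψ = 0.8163: g = 0.01500, g' = -0.9985 → ψ = 0.8313
  ψ = 0.8313: g = -0.00022, g' = -1.0284 → ψ = 0.8311
Converged at ψ = 0.8311.

ψ = 0.8311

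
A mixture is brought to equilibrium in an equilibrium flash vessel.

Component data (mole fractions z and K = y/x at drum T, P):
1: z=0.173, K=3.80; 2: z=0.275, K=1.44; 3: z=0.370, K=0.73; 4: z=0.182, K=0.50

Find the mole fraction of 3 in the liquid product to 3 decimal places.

Rachford–Rice: g(β) = Σ zᵢ(Kᵢ−1)/(1+β(Kᵢ−1)) = 0.
g(0) = ΣzᵢKᵢ − 1 = 0.414 and g(1) = 1 − Σzᵢ/Kᵢ = -0.107, so a root lies in (0, 1).
Iterate (Newton) starting at β = 0.37:
  β = 0.370: g = 0.1193, g' = -0.468 → β = 0.625
  β = 0.625: g = 0.0186, g' = -0.347 → β = 0.678
  β = 0.678: g = 0.0003, g' = -0.338 → β = 0.679
Converged at β = 0.679.
Compositions from xᵢ = zᵢ/(1+β(Kᵢ−1)), yᵢ = Kᵢxᵢ:
  1: x = 0.060, y = 0.227
  2: x = 0.212, y = 0.305
  3: x = 0.453, y = 0.331
  4: x = 0.276, y = 0.138

x_3 = 0.453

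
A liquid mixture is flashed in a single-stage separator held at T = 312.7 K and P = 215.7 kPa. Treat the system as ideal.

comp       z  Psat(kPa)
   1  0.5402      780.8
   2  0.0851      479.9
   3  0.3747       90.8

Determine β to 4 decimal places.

Raoult's law: Kᵢ = Pᵢˢᵃᵗ/P = Pᵢˢᵃᵗ/215.7.
  K_1 = 780.8/215.7 = 3.619842, K_2 = 479.9/215.7 = 2.224849, K_3 = 90.8/215.7 = 0.420955
Newton–Raphson from β = 0.65:
  β = 0.6500: g = 0.23372, g' = -0.8701 → β = 0.9186
  β = 0.9186: g = 0.00097, g' = -0.9212 → β = 0.9197
Converged at β = 0.9197.

β = 0.9197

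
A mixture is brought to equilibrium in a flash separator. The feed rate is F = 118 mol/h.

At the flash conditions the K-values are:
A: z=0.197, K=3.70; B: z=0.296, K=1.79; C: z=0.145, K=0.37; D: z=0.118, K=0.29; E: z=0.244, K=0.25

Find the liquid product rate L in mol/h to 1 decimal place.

Material balance + equilibrium reduce to Σ zᵢ(Kᵢ−1)/(1+V/F(Kᵢ−1)) = 0.
Check two-phase: ΣzᵢKᵢ = 1.408 > 1 and Σzᵢ/Kᵢ = 1.993 > 1, so g(0) = 0.408 > 0 and g(1) = -0.993 < 0.
Iterate (Newton) starting at V/F = 0.56:
  V/F = 0.560: g = -0.2219, g' = -1.026 → V/F = 0.344
  V/F = 0.344: g = -0.0142, g' = -0.948 → V/F = 0.329
Converged at V/F = 0.329.
Then V = V/F·F = 0.3288·118 = 38.8 mol/h and L = F − V = 79.2 mol/h.

L = 79.2 mol/h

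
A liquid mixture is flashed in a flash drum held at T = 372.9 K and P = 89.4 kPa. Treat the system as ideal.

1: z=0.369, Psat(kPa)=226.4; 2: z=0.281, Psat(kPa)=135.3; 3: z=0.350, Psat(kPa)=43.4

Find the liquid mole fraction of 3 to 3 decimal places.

x_3 = 0.653

Raoult's law: Kᵢ = Pᵢˢᵃᵗ/P = Pᵢˢᵃᵗ/89.4.
  K_1 = 226.4/89.4 = 2.53244, K_2 = 135.3/89.4 = 1.51342, K_3 = 43.4/89.4 = 0.48546
Material balance + equilibrium reduce to Σ zᵢ(Kᵢ−1)/(1+V/F(Kᵢ−1)) = 0.
Check two-phase: ΣzᵢKᵢ = 1.530 > 1 and Σzᵢ/Kᵢ = 1.052 > 1, so g(0) = 0.530 > 0 and g(1) = -0.052 < 0.
Iterate (Newton) starting at V/F = 0.54:
  V/F = 0.540: g = 0.1730, g' = -0.483 → V/F = 0.898
  V/F = 0.898: g = 0.0017, g' = -0.509 → V/F = 0.902
Converged at V/F = 0.902.
Compositions from xᵢ = zᵢ/(1+V/F(Kᵢ−1)), yᵢ = Kᵢxᵢ:
  1: x = 0.155, y = 0.392
  2: x = 0.192, y = 0.291
  3: x = 0.653, y = 0.317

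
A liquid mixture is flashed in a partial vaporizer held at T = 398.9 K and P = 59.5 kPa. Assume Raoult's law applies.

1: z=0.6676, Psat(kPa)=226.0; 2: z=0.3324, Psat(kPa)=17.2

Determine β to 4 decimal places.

β = 0.8203

Raoult's law: Kᵢ = Pᵢˢᵃᵗ/P = Pᵢˢᵃᵗ/59.5.
  K_1 = 226.0/59.5 = 3.798319, K_2 = 17.2/59.5 = 0.289076
Binary case is linear: z₁(K₁−1)(1+β(K₂−1)) + z₂(K₂−1)(1+β(K₁−1)) = 0
⇒ β = [z₁(K₁−1)+z₂(K₂−1)] / [−(K₁−1)(K₂−1)] = 1.63185/1.98939 = 0.8203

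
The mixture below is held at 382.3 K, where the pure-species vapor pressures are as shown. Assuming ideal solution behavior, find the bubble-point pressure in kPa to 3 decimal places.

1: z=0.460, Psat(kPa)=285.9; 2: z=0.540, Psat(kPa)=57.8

Pbub = 162.726 kPa

At the bubble point ψ → 0, so ΣzᵢKᵢ = 1 with Kᵢ = Pᵢˢᵃᵗ/P ⇒ P = ΣzᵢPᵢˢᵃᵗ.
P = 0.460·285.9 + 0.540·57.8 = 162.726 kPa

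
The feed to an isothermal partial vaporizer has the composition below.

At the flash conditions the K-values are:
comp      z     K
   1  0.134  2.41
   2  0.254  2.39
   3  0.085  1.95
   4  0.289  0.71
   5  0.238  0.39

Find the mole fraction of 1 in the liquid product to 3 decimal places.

x_1 = 0.071

Rachford–Rice: g(ψ) = Σ zᵢ(Kᵢ−1)/(1+ψ(Kᵢ−1)) = 0.
Feasibility: ΣzᵢKᵢ = 1.394, Σzᵢ/Kᵢ = 1.223 — both > 1, two phases present.
Iterate (Newton) starting at ψ = 0.5:
  ψ = 0.500: g = 0.0669, g' = -0.514 → ψ = 0.630
  ψ = 0.630: g = 0.0004, g' = -0.514 → ψ = 0.631
Converged at ψ = 0.631.
Compositions from xᵢ = zᵢ/(1+ψ(Kᵢ−1)), yᵢ = Kᵢxᵢ:
  1: x = 0.071, y = 0.171
  2: x = 0.135, y = 0.323
  3: x = 0.053, y = 0.104
  4: x = 0.354, y = 0.251
  5: x = 0.387, y = 0.151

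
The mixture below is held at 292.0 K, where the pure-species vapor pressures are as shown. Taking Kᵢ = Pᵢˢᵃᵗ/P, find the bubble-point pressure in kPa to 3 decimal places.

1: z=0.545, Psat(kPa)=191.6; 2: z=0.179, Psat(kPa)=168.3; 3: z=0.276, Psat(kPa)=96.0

At the bubble point ψ → 0, so ΣzᵢKᵢ = 1 with Kᵢ = Pᵢˢᵃᵗ/P ⇒ P = ΣzᵢPᵢˢᵃᵗ.
P = 0.545·191.6 + 0.179·168.3 + 0.276·96.0 = 161.044 kPa

Pbub = 161.044 kPa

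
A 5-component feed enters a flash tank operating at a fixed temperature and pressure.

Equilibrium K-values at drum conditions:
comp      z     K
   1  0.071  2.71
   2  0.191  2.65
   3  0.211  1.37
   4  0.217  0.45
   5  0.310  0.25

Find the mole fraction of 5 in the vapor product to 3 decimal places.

y_5 = 0.090

Let ψ = V/F and solve Σ zᵢ(Kᵢ−1)/(1+ψ(Kᵢ−1)) = 0.
Check two-phase: ΣzᵢKᵢ = 1.163 > 1 and Σzᵢ/Kᵢ = 1.975 > 1, so g(0) = 0.163 > 0 and g(1) = -0.975 < 0.
Iterate (Newton) starting at ψ = 0.54:
  ψ = 0.540: g = -0.2657, g' = -0.847 → ψ = 0.226
  ψ = 0.226: g = -0.0273, g' = -0.747 → ψ = 0.190
Converged at ψ = 0.190.
Compositions from xᵢ = zᵢ/(1+ψ(Kᵢ−1)), yᵢ = Kᵢxᵢ:
  1: x = 0.054, y = 0.145
  2: x = 0.145, y = 0.385
  3: x = 0.197, y = 0.270
  4: x = 0.242, y = 0.109
  5: x = 0.362, y = 0.090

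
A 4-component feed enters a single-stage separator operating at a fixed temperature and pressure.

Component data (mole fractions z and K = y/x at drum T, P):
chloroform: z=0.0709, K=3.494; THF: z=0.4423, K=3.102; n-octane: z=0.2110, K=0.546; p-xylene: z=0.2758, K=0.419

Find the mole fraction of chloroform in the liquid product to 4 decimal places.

Material balance + equilibrium reduce to Σ zᵢ(Kᵢ−1)/(1+ψ(Kᵢ−1)) = 0.
Check two-phase: ΣzᵢKᵢ = 1.8505 > 1 and Σzᵢ/Kᵢ = 1.2076 > 1, so g(0) = 0.8505 > 0 and g(1) = -0.2076 < 0.
Newton iteration, ψ⁰ = 0.34:
  ψ = 0.3400: g = 0.32493, g' = -0.9992 → ψ = 0.6652
  ψ = 0.6652: g = 0.05575, g' = -0.7388 → ψ = 0.7407
  ψ = 0.7407: g = 0.00012, g' = -0.7389 → ψ = 0.7408
Converged at ψ = 0.7408.
Compositions from xᵢ = zᵢ/(1+ψ(Kᵢ−1)), yᵢ = Kᵢxᵢ:
  chloroform: x = 0.0249, y = 0.0870
  THF: x = 0.1730, y = 0.5365
  n-octane: x = 0.3179, y = 0.1736
  p-xylene: x = 0.4842, y = 0.2029

x_chloroform = 0.0249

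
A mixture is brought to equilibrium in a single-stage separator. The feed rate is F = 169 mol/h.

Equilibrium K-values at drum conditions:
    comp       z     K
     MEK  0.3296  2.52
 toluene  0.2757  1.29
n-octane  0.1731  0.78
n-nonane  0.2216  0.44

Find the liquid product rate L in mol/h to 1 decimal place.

Let ψ = V/F and solve Σ zᵢ(Kᵢ−1)/(1+ψ(Kᵢ−1)) = 0.
Feasibility: ΣzᵢKᵢ = 1.4188, Σzᵢ/Kᵢ = 1.0701 — both > 1, two phases present.
Newton iteration, ψ⁰ = 0.66:
  ψ = 0.6600: g = 0.07580, g' = -0.3924 → ψ = 0.8532
  ψ = 0.8532: g = -0.00228, g' = -0.4268 → ψ = 0.8478
Converged at ψ = 0.8478.
Then V = ψ·F = 0.8478·169 = 143.3 mol/h and L = F − V = 25.7 mol/h.

L = 25.7 mol/h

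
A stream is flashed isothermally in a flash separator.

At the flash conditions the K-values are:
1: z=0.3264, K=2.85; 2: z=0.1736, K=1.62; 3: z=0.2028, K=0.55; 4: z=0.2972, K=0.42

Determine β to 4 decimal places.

β = 0.5586

Let β = V/F and solve Σ zᵢ(Kᵢ−1)/(1+β(Kᵢ−1)) = 0.
Feasibility: ΣzᵢKᵢ = 1.4478, Σzᵢ/Kᵢ = 1.2980 — both > 1, two phases present.
Iterate (Newton) starting at β = 0.5:
  β = 0.5000: g = 0.03531, g' = -0.6071 → β = 0.5582
  β = 0.5582: g = 0.00027, g' = -0.5991 → β = 0.5586
Converged at β = 0.5586.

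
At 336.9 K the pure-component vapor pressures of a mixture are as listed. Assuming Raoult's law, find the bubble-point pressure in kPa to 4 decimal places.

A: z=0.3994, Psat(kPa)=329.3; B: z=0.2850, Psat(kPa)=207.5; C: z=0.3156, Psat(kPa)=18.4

At the bubble point ψ → 0, so ΣzᵢKᵢ = 1 with Kᵢ = Pᵢˢᵃᵗ/P ⇒ P = ΣzᵢPᵢˢᵃᵗ.
P = 0.3994·329.3 + 0.2850·207.5 + 0.3156·18.4 = 196.4670 kPa

Pbub = 196.4670 kPa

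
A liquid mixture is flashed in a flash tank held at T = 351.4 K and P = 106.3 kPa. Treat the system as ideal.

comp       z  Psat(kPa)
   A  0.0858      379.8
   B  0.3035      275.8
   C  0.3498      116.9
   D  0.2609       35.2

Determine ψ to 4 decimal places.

ψ = 0.7179

Raoult's law: Kᵢ = Pᵢˢᵃᵗ/P = Pᵢˢᵃᵗ/106.3.
  K_A = 379.8/106.3 = 3.572907, K_B = 275.8/106.3 = 2.594544, K_C = 116.9/106.3 = 1.099718, K_D = 35.2/106.3 = 0.331138
Rachford–Rice: g(ψ) = Σ zᵢ(Kᵢ−1)/(1+ψ(Kᵢ−1)) = 0.
Check two-phase: ΣzᵢKᵢ = 1.5651 > 1 and Σzᵢ/Kᵢ = 1.2470 > 1, so g(0) = 0.5651 > 0 and g(1) = -0.2470 < 0.
Newton–Raphson from ψ = 0.5:
  ψ = 0.5000: g = 0.13685, g' = -0.6142 → ψ = 0.7228
  ψ = 0.7228: g = -0.00329, g' = -0.6765 → ψ = 0.7180
  ψ = 0.7180: g = -0.00001, g' = -0.6729 → ψ = 0.7179
Converged at ψ = 0.7179.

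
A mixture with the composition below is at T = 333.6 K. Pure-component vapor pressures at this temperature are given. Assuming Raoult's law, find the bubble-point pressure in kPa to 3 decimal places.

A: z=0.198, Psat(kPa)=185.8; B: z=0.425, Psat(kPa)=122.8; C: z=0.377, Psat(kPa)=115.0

Pbub = 132.333 kPa

At the bubble point ψ → 0, so ΣzᵢKᵢ = 1 with Kᵢ = Pᵢˢᵃᵗ/P ⇒ P = ΣzᵢPᵢˢᵃᵗ.
P = 0.198·185.8 + 0.425·122.8 + 0.377·115.0 = 132.333 kPa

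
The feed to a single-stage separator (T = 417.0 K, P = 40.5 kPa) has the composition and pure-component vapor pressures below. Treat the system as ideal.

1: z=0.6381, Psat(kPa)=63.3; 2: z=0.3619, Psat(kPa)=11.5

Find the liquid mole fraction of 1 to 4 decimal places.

Raoult's law: Kᵢ = Pᵢˢᵃᵗ/P = Pᵢˢᵃᵗ/40.5.
  K_1 = 63.3/40.5 = 1.562963, K_2 = 11.5/40.5 = 0.283951
Material balance + equilibrium reduce to Σ zᵢ(Kᵢ−1)/(1+ψ(Kᵢ−1)) = 0.
Check two-phase: ΣzᵢKᵢ = 1.1001 > 1 and Σzᵢ/Kᵢ = 1.6828 > 1, so g(0) = 0.1001 > 0 and g(1) = -0.6828 < 0.
Newton iteration, ψ⁰ = 0.5:
  ψ = 0.5000: g = -0.12334, g' = -0.5734 → ψ = 0.2849
  ψ = 0.2849: g = -0.01598, g' = -0.4430 → ψ = 0.2488
  ψ = 0.2488: g = -0.00024, g' = -0.4303 → ψ = 0.2483
Converged at ψ = 0.2483.
Compositions from xᵢ = zᵢ/(1+ψ(Kᵢ−1)), yᵢ = Kᵢxᵢ:
  1: x = 0.5598, y = 0.8750
  2: x = 0.4402, y = 0.1250

x_1 = 0.5598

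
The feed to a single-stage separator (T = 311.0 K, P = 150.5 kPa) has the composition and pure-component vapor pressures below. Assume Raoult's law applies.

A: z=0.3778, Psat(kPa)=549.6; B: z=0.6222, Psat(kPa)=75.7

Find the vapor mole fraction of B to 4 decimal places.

y_B = 0.4236

Raoult's law: Kᵢ = Pᵢˢᵃᵗ/P = Pᵢˢᵃᵗ/150.5.
  K_A = 549.6/150.5 = 3.651827, K_B = 75.7/150.5 = 0.502990
Material balance + equilibrium reduce to Σ zᵢ(Kᵢ−1)/(1+ψ(Kᵢ−1)) = 0.
Check two-phase: ΣzᵢKᵢ = 1.6926 > 1 and Σzᵢ/Kᵢ = 1.3405 > 1, so g(0) = 0.6926 > 0 and g(1) = -0.3405 < 0.
Binary case is linear: z₁(K₁−1)(1+ψ(K₂−1)) + z₂(K₂−1)(1+ψ(K₁−1)) = 0
⇒ ψ = [z₁(K₁−1)+z₂(K₂−1)] / [−(K₁−1)(K₂−1)] = 0.69262/1.31798 = 0.5255
Compositions from xᵢ = zᵢ/(1+ψ(Kᵢ−1)), yᵢ = Kᵢxᵢ:
  A: x = 0.1578, y = 0.5764
  B: x = 0.8422, y = 0.4236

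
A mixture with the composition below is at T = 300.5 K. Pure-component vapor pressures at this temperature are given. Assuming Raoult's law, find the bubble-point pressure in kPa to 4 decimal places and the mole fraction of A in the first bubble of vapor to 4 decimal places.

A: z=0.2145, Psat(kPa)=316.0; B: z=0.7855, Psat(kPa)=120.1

At the bubble point ψ → 0, so ΣzᵢKᵢ = 1 with Kᵢ = Pᵢˢᵃᵗ/P ⇒ P = ΣzᵢPᵢˢᵃᵗ.
P = 0.2145·316.0 + 0.7855·120.1 = 162.1205 kPa
yᵢ = zᵢPᵢˢᵃᵗ/P ⇒ y_A = 0.2145·316.0/162.1205 = 0.4181

Pbub = 162.1205 kPa, y_A = 0.4181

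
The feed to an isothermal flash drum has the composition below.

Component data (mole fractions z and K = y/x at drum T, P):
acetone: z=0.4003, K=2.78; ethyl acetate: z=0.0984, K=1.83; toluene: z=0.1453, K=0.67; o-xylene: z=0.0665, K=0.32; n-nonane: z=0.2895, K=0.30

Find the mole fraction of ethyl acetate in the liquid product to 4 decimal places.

x_ethyl acetate = 0.0697

Material balance + equilibrium reduce to Σ zᵢ(Kᵢ−1)/(1+ψ(Kᵢ−1)) = 0.
g(0) = ΣzᵢKᵢ − 1 = 0.4984 and g(1) = 1 − Σzᵢ/Kᵢ = -0.5874, so a root lies in (0, 1).
Iterate (Newton) starting at ψ = 0.5:
  ψ = 0.5000: g = -0.00299, g' = -0.8180 → ψ = 0.4963
Converged at ψ = 0.4963.
Compositions from xᵢ = zᵢ/(1+ψ(Kᵢ−1)), yᵢ = Kᵢxᵢ:
  acetone: x = 0.2125, y = 0.5908
  ethyl acetate: x = 0.0697, y = 0.1275
  toluene: x = 0.1738, y = 0.1164
  o-xylene: x = 0.1004, y = 0.0321
  n-nonane: x = 0.4436, y = 0.1331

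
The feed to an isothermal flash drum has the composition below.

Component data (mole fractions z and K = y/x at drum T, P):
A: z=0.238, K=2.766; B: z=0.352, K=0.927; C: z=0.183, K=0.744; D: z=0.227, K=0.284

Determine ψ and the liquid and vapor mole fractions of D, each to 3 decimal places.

Rachford–Rice: g(ψ) = Σ zᵢ(Kᵢ−1)/(1+ψ(Kᵢ−1)) = 0.
Feasibility: ΣzᵢKᵢ = 1.185, Σzᵢ/Kᵢ = 1.511 — both > 1, two phases present.
Newton iteration, ψ⁰ = 0.44:
  ψ = 0.440: g = -0.0801, g' = -0.500 → ψ = 0.280
  ψ = 0.280: g = 0.0013, g' = -0.530 → ψ = 0.282
Converged at ψ = 0.282.
Compositions from xᵢ = zᵢ/(1+ψ(Kᵢ−1)), yᵢ = Kᵢxᵢ:
  A: x = 0.159, y = 0.439
  B: x = 0.359, y = 0.333
  C: x = 0.197, y = 0.147
  D: x = 0.285, y = 0.081

ψ = 0.282, x_D = 0.285, y_D = 0.081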